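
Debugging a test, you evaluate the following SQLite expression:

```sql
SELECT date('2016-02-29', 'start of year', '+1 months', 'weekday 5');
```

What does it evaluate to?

2016-02-05

`start of year` rewinds 2016-02-29 to 2016-01-01.
Adding +1 month to 2016-01-01 gives 2016-02-01.
`weekday 5` advances to the next Friday; 2016-02-01 is a Monday, so it moves forward to 2016-02-05.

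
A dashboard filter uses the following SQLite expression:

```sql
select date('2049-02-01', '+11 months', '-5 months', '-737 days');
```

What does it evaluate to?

2047-07-26

Adding +11 months to 2049-02-01 gives 2050-01-01.
Adding -5 months to 2050-01-01 gives 2049-08-01.
Applying '-737 days' to 2049-08-01: counting 737 days back gives 2047-07-26.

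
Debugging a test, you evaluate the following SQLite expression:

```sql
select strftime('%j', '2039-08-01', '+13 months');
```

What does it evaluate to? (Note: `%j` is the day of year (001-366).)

245

First apply '+13 months': 2039-08-01 → 2040-09-01.
Day-of-year for 2040-09-01: days since 2040-01-01 inclusive = 245, zero-padded to 245.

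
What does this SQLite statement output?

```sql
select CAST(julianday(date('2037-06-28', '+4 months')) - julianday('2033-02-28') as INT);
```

1703

Adding +4 months to 2037-06-28 gives 2037-10-28.
0 days remain in February 2033 after the 28th (28 − 28).
Full months from March 2033 through September 2037 contribute their day counts.
Then 28 days into October 2037.
Total: 0 + 31 + 30 + 31 + 30 + 31 + 31 + 30 + 31 + 30 + 31 + 31 + 28 + 31 + 30 + 31 + 30 + 31 + 31 + 30 + 31 + 30 + 31 + 31 + 28 + 31 + 30 + 31 + 30 + 31 + 31 + 30 + 31 + 30 + 31 + 31 + 29 + 31 + 30 + 31 + 30 + 31 + 31 + 30 + 31 + 30 + 31 + 31 + 28 + 31 + 30 + 31 + 30 + 31 + 31 + 30 + 28 = 1703.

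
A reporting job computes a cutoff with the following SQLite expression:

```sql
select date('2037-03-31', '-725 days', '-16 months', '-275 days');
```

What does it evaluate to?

Applying '-725 days' to 2037-03-31: counting 725 days back gives 2035-04-06.
Adding -16 months to 2035-04-06 gives 2033-12-06.
Applying '-275 days' to 2033-12-06: counting 275 days back gives 2033-03-06.

2033-03-06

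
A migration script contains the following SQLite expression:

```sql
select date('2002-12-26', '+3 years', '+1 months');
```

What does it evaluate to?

2006-01-26

Adding +3 years to 2002-12-26 gives 2005-12-26.
Adding +1 month to 2005-12-26 gives 2006-01-26.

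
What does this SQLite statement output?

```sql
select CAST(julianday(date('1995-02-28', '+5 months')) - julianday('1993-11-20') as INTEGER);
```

Adding +5 months to 1995-02-28 gives 1995-07-28.
10 days remain in November 1993 after the 20th (30 − 20).
Full months from December 1993 through June 1995 contribute their day counts.
Then 28 days into July 1995.
Total: 10 + 31 + 31 + 28 + 31 + 30 + 31 + 30 + 31 + 31 + 30 + 31 + 30 + 31 + 31 + 28 + 31 + 30 + 31 + 30 + 28 = 615.

615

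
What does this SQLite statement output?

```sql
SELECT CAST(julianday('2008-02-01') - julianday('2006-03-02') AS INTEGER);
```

701

29 days remain in March 2006 after the 2nd (31 − 2).
Full months from April 2006 through January 2008 contribute their day counts.
Then 1 day into February 2008.
Total: 29 + 30 + 31 + 30 + 31 + 31 + 30 + 31 + 30 + 31 + 31 + 28 + 31 + 30 + 31 + 30 + 31 + 31 + 30 + 31 + 30 + 31 + 31 + 1 = 701.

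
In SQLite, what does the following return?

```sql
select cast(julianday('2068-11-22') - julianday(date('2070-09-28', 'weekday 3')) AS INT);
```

-678

`weekday 3` advances to the next Wednesday; 2070-09-28 is a Sunday, so it moves forward to 2070-10-01.
8 days remain in November 2068 after the 22nd (30 − 22).
Full months from December 2068 through September 2070 contribute their day counts.
Then 1 day into October 2070.
Total: 8 + 31 + 31 + 28 + 31 + 30 + 31 + 30 + 31 + 31 + 30 + 31 + 30 + 31 + 31 + 28 + 31 + 30 + 31 + 30 + 31 + 31 + 30 + 1 = 678.
The subtraction is earlier − later, so the result is −678 → -678.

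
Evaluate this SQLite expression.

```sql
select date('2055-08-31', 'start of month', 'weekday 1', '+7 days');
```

2055-08-09

`start of month` rewinds 2055-08-31 to 2055-08-01.
`weekday 1` advances to the next Monday; 2055-08-01 is a Sunday, so it moves forward to 2055-08-02.
Advancing 7 more days within August lands on 2055-08-09.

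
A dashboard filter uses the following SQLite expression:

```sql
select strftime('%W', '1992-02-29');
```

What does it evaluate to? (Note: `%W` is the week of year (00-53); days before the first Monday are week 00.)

08

1992-02-29 is a Saturday. SQLite's %W counts Mondays since the year started; the result is 08.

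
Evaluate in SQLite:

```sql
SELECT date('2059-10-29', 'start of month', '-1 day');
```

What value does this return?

`start of month` rewinds 2059-10-29 to 2059-10-01.
Going back 1 day from 2059-10-01 reaches 2059-09-30 (last day of September, 30 days).

2059-09-30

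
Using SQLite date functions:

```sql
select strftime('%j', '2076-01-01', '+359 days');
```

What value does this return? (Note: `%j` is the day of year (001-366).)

First apply '+359 days': 2076-01-01 → 2076-12-25.
Day-of-year for 2076-12-25: days since 2076-01-01 inclusive = 360, zero-padded to 360.

360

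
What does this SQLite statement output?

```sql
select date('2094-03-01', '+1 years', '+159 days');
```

2095-08-07

Adding +1 year to 2094-03-01 gives 2095-03-01.
Applying '+159 days' to 2095-03-01: counting 159 days forward gives 2095-08-07.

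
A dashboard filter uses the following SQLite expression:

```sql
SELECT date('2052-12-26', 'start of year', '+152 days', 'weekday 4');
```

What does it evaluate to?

`start of year` rewinds 2052-12-26 to 2052-01-01.
Applying '+152 days' to 2052-01-01: counting 152 days forward gives 2052-06-01.
`weekday 4` advances to the next Thursday; 2052-06-01 is a Saturday, so it moves forward to 2052-06-06.

2052-06-06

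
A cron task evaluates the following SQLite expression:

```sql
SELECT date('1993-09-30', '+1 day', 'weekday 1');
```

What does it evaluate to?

1993-10-04

September 1993 has 30 days; 0 remain after the 30th, so 1 days reach 1993-10-01.
`weekday 1` advances to the next Monday; 1993-10-01 is a Friday, so it moves forward to 1993-10-04.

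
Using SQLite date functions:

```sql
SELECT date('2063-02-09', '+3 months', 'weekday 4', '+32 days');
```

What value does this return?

Adding +3 months to 2063-02-09 gives 2063-05-09.
`weekday 4` advances to the next Thursday; 2063-05-09 is a Wednesday, so it moves forward to 2063-05-10.
May 2063 has 31 days; 21 remain after the 10th, so 22 days reach 2063-06-01.
Advancing 10 more days within June lands on 2063-06-11.

2063-06-11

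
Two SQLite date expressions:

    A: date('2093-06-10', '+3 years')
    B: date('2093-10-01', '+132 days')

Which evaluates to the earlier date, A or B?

A = 2096-06-10.
B = 2094-02-10.
B is earlier.

B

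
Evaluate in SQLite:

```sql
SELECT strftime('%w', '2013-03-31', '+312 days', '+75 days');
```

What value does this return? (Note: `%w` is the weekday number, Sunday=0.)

2

First apply '+312 days', '+75 days': 2013-03-31 → 2014-04-22.
2014-04-22 is a Tuesday; with Sunday=0 that is 2.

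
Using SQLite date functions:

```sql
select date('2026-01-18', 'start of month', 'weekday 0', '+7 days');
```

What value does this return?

2026-01-11

`start of month` rewinds 2026-01-18 to 2026-01-01.
`weekday 0` advances to the next Sunday; 2026-01-01 is a Thursday, so it moves forward to 2026-01-04.
Advancing 7 more days within January lands on 2026-01-11.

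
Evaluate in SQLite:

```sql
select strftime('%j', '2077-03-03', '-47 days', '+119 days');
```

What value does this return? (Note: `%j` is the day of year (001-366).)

First apply '-47 days', '+119 days': 2077-03-03 → 2077-05-14.
Day-of-year for 2077-05-14: days since 2077-01-01 inclusive = 134, zero-padded to 134.

134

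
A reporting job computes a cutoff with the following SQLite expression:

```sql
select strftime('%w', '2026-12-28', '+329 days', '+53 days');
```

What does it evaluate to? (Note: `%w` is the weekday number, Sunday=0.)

5

First apply '+329 days', '+53 days': 2026-12-28 → 2028-01-14.
2028-01-14 is a Friday; with Sunday=0 that is 5.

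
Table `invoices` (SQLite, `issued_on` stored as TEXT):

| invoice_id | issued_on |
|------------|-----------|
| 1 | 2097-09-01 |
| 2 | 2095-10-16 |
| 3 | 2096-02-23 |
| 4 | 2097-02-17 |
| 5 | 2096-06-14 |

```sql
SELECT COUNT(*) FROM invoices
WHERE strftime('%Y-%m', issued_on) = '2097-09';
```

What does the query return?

Rows with year-month 2097-09: 2097-09-01 → 1.

1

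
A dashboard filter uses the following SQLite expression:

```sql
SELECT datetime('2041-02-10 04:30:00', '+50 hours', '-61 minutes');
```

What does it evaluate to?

2041-02-12 05:29:00

+50 hours from 2041-02-10 04:30:00 is 2041-02-12 06:30:00 (crosses midnight).
61 minutes = 1h 1m; -61 minutes from 2041-02-12 06:30:00 is 2041-02-12 05:29:00.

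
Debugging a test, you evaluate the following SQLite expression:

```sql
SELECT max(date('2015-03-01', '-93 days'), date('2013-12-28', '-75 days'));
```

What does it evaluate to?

date('2015-03-01', '-93 days') → 2014-11-28.
date('2013-12-28', '-75 days') → 2013-10-14.
Later of the two is 2014-11-28.

2014-11-28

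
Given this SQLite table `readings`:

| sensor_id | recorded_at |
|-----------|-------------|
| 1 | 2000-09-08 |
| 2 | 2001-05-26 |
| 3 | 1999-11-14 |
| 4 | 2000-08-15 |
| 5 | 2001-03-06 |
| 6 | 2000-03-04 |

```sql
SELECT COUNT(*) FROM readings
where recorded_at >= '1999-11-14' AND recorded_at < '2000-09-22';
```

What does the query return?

Rows in [1999-11-14, 2000-09-22): 2000-09-08, 1999-11-14, 2000-08-15, 2000-03-04 → 4 rows.

4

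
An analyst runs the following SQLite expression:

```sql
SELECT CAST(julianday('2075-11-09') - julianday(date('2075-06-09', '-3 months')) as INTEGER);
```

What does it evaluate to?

245

Adding -3 months to 2075-06-09 gives 2075-03-09.
22 days remain in March 2075 after the 9th (31 − 9).
Full months from April 2075 through October 2075 contribute their day counts.
Then 9 days into November 2075.
Total: 22 + 30 + 31 + 30 + 31 + 31 + 30 + 31 + 9 = 245.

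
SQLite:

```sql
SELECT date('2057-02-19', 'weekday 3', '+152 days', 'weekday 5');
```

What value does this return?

2057-07-27

`weekday 3` advances to the next Wednesday; 2057-02-19 is a Monday, so it moves forward to 2057-02-21.
Applying '+152 days' to 2057-02-21: counting 152 days forward gives 2057-07-23.
`weekday 5` advances to the next Friday; 2057-07-23 is a Monday, so it moves forward to 2057-07-27.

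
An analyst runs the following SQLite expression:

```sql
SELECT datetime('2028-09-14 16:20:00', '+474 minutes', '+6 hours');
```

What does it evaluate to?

474 minutes = 7h 54m; +474 minutes from 2028-09-14 16:20:00 is 2028-09-15 00:14:00 (crosses midnight).
+6 hours from 2028-09-15 00:14:00 is 2028-09-15 06:14:00.

2028-09-15 06:14:00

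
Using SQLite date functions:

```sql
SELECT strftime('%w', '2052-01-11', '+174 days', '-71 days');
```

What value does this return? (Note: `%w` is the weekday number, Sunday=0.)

First apply '+174 days', '-71 days': 2052-01-11 → 2052-04-23.
2052-04-23 is a Tuesday; with Sunday=0 that is 2.

2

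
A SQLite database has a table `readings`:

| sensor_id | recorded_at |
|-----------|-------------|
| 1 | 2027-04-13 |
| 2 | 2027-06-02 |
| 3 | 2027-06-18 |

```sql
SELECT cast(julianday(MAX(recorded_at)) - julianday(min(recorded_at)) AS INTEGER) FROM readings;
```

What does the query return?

MIN = 2027-04-13, MAX = 2027-06-18.
17 days remain in April 2027 after the 13th (30 − 13).
May 2027: 31 days.
Then 18 days into June 2027.
Total: 17 + 31 + 18 = 66.

66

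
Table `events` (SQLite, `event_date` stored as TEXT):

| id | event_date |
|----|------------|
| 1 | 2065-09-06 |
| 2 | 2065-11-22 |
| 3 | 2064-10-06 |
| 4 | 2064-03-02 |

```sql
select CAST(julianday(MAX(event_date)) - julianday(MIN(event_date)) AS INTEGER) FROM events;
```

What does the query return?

630

MIN = 2064-03-02, MAX = 2065-11-22.
29 days remain in March 2064 after the 2nd (31 − 2).
Full months from April 2064 through October 2065 contribute their day counts.
Then 22 days into November 2065.
Total: 29 + 30 + 31 + 30 + 31 + 31 + 30 + 31 + 30 + 31 + 31 + 28 + 31 + 30 + 31 + 30 + 31 + 31 + 30 + 31 + 22 = 630.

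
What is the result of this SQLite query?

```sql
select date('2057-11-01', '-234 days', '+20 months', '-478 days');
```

2057-07-22

Applying '-234 days' to 2057-11-01: counting 234 days back gives 2057-03-12.
Adding +20 months to 2057-03-12 gives 2058-11-12.
Applying '-478 days' to 2058-11-12: counting 478 days back gives 2057-07-22.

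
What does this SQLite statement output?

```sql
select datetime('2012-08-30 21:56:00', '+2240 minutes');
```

2012-09-01 11:16:00

2240 minutes = 37h 20m; +2240 minutes from 2012-08-30 21:56:00 is 2012-09-01 11:16:00 (crosses midnight).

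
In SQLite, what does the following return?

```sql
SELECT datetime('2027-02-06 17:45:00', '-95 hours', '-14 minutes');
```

-95 hours from 2027-02-06 17:45:00 is 2027-02-02 18:45:00 (crosses midnight).
-14 minutes from 2027-02-02 18:45:00 is 2027-02-02 18:31:00.

2027-02-02 18:31:00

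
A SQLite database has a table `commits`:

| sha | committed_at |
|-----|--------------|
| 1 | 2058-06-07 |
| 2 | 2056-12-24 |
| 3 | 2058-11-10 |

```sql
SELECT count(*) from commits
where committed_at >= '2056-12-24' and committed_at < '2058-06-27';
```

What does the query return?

2

Rows in [2056-12-24, 2058-06-27): 2058-06-07, 2056-12-24 → 2 rows.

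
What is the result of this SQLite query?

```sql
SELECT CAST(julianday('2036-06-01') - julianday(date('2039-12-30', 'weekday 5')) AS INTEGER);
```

-1307

`weekday 5` advances to the next Friday; 2039-12-30 is already a Friday, so it stays at 2039-12-30.
29 days remain in June 2036 after the 1st (30 − 1).
Full months from July 2036 through November 2039 contribute their day counts.
Then 30 days into December 2039.
Total: 29 + 31 + 31 + 30 + 31 + 30 + 31 + 31 + 28 + 31 + 30 + 31 + 30 + 31 + 31 + 30 + 31 + 30 + 31 + 31 + 28 + 31 + 30 + 31 + 30 + 31 + 31 + 30 + 31 + 30 + 31 + 31 + 28 + 31 + 30 + 31 + 30 + 31 + 31 + 30 + 31 + 30 + 30 = 1307.
The subtraction is earlier − later, so the result is −1307 → -1307.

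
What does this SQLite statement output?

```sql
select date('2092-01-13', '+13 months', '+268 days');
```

Adding +13 months to 2092-01-13 gives 2093-02-13.
Applying '+268 days' to 2093-02-13: counting 268 days forward gives 2093-11-08.

2093-11-08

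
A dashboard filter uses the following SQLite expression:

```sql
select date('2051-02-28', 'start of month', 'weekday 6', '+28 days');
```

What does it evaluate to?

`start of month` rewinds 2051-02-28 to 2051-02-01.
`weekday 6` advances to the next Saturday; 2051-02-01 is a Wednesday, so it moves forward to 2051-02-04.
February 2051 has 28 days; 24 remain after the 4th, so 25 days reach 2051-03-01.
Advancing 3 more days within March lands on 2051-03-04.

2051-03-04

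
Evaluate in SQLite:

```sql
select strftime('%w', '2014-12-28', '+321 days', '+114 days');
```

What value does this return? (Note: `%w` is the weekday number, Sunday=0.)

1

First apply '+321 days', '+114 days': 2014-12-28 → 2016-03-07.
2016-03-07 is a Monday; with Sunday=0 that is 1.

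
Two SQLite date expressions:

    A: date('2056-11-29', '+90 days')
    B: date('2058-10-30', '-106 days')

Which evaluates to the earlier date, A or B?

A = 2057-02-27.
B = 2058-07-16.
A is earlier.

A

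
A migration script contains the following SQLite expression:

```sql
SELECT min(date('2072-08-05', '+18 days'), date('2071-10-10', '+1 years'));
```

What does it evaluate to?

date('2072-08-05', '+18 days') → 2072-08-23.
date('2071-10-10', '+1 years') → 2072-10-10.
Earlier of the two is 2072-08-23.

2072-08-23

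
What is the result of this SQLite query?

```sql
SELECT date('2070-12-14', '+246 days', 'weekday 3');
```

2071-08-19

Applying '+246 days' to 2070-12-14: counting 246 days forward gives 2071-08-17.
`weekday 3` advances to the next Wednesday; 2071-08-17 is a Monday, so it moves forward to 2071-08-19.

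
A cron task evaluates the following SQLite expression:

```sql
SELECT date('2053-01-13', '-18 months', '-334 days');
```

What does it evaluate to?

2050-08-13

Adding -18 months to 2053-01-13 gives 2051-07-13.
Applying '-334 days' to 2051-07-13: counting 334 days back gives 2050-08-13.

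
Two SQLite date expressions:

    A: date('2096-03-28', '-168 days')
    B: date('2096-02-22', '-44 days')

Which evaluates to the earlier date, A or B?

A

A = 2095-10-12.
B = 2096-01-09.
A is earlier.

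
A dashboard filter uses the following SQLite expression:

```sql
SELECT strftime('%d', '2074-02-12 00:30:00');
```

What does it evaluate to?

`%d` extracts the 2-digit day of month: 12.

12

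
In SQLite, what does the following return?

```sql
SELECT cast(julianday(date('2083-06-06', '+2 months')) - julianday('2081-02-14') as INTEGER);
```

903

Adding +2 months to 2083-06-06 gives 2083-08-06.
14 days remain in February 2081 after the 14th (28 − 14).
Full months from March 2081 through July 2083 contribute their day counts.
Then 6 days into August 2083.
Total: 14 + 31 + 30 + 31 + 30 + 31 + 31 + 30 + 31 + 30 + 31 + 31 + 28 + 31 + 30 + 31 + 30 + 31 + 31 + 30 + 31 + 30 + 31 + 31 + 28 + 31 + 30 + 31 + 30 + 31 + 6 = 903.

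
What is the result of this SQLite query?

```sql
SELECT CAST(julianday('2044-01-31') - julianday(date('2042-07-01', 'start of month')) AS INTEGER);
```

579

`start of month` rewinds 2042-07-01 to 2042-07-01.
30 days remain in July 2042 after the 1st (31 − 1).
Full months from August 2042 through December 2043 contribute their day counts.
Then 31 days into January 2044.
Total: 30 + 31 + 30 + 31 + 30 + 31 + 31 + 28 + 31 + 30 + 31 + 30 + 31 + 31 + 30 + 31 + 30 + 31 + 31 = 579.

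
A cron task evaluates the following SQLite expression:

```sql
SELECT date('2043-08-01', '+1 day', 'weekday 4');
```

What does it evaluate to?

2043-08-06

Advancing 1 more day within August lands on 2043-08-02.
`weekday 4` advances to the next Thursday; 2043-08-02 is a Sunday, so it moves forward to 2043-08-06.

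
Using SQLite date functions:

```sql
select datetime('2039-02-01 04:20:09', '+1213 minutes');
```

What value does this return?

2039-02-02 00:33:09

1213 minutes = 20h 13m; +1213 minutes from 2039-02-01 04:20:09 is 2039-02-02 00:33:09 (crosses midnight).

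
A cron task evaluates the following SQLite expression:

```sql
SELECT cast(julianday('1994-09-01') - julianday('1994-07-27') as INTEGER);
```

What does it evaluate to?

36

4 days remain in July 1994 after the 27th (31 − 27).
August 1994: 31 days.
Then 1 day into September 1994.
Total: 4 + 31 + 1 = 36.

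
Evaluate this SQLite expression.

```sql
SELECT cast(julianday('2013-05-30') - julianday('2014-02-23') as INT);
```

-269

1 day remains in May 2013 after the 30th (31 − 30).
Full months from June 2013 through January 2014 contribute their day counts.
Then 23 days into February 2014.
Total: 1 + 30 + 31 + 31 + 30 + 31 + 30 + 31 + 31 + 23 = 269.
The subtraction is earlier − later, so the result is −269 → -269.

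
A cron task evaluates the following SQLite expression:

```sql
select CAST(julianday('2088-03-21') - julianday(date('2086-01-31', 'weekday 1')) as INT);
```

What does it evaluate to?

776

`weekday 1` advances to the next Monday; 2086-01-31 is a Thursday, so it moves forward to 2086-02-04.
24 days remain in February 2086 after the 4th (28 − 4).
Full months from March 2086 through February 2088 contribute their day counts.
Then 21 days into March 2088.
Total: 24 + 31 + 30 + 31 + 30 + 31 + 31 + 30 + 31 + 30 + 31 + 31 + 28 + 31 + 30 + 31 + 30 + 31 + 31 + 30 + 31 + 30 + 31 + 31 + 29 + 21 = 776.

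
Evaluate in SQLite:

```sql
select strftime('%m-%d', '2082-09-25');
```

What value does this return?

`%m-%d` extracts the month-day: 09-25.

09-25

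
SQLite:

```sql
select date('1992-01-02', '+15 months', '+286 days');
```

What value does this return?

Adding +15 months to 1992-01-02 gives 1993-04-02.
Applying '+286 days' to 1993-04-02: counting 286 days forward gives 1994-01-13.

1994-01-13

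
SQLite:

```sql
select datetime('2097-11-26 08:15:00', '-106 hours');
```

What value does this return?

-106 hours from 2097-11-26 08:15:00 is 2097-11-21 22:15:00 (crosses midnight).

2097-11-21 22:15:00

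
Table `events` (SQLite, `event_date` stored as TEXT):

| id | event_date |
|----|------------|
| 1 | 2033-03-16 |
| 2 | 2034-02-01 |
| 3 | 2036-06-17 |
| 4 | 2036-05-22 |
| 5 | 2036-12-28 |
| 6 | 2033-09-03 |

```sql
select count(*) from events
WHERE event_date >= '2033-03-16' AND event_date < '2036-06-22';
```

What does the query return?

5

Rows in [2033-03-16, 2036-06-22): 2033-03-16, 2034-02-01, 2036-06-17, 2036-05-22, 2033-09-03 → 5 rows.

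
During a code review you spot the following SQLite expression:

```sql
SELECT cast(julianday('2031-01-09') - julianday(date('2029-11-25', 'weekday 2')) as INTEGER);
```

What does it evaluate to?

`weekday 2` advances to the next Tuesday; 2029-11-25 is a Sunday, so it moves forward to 2029-11-27.
3 days remain in November 2029 after the 27th (30 − 27).
Full months from December 2029 through December 2030 contribute their day counts.
Then 9 days into January 2031.
Total: 3 + 31 + 31 + 28 + 31 + 30 + 31 + 30 + 31 + 31 + 30 + 31 + 30 + 31 + 9 = 408.

408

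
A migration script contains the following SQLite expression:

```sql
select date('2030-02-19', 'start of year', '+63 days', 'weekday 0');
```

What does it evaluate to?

2030-03-10

`start of year` rewinds 2030-02-19 to 2030-01-01.
Applying '+63 days' to 2030-01-01: counting 63 days forward gives 2030-03-05.
`weekday 0` advances to the next Sunday; 2030-03-05 is a Tuesday, so it moves forward to 2030-03-10.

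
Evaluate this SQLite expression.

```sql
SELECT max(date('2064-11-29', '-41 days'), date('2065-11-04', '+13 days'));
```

2065-11-17

date('2064-11-29', '-41 days') → 2064-10-19.
date('2065-11-04', '+13 days') → 2065-11-17.
Later of the two is 2065-11-17.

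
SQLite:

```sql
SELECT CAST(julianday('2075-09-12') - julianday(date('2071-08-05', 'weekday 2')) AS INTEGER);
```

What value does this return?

1493

`weekday 2` advances to the next Tuesday; 2071-08-05 is a Wednesday, so it moves forward to 2071-08-11.
20 days remain in August 2071 after the 11th (31 − 11).
Full months from September 2071 through August 2075 contribute their day counts.
Then 12 days into September 2075.
Total: 20 + 30 + 31 + 30 + 31 + 31 + 29 + 31 + 30 + 31 + 30 + 31 + 31 + 30 + 31 + 30 + 31 + 31 + 28 + 31 + 30 + 31 + 30 + 31 + 31 + 30 + 31 + 30 + 31 + 31 + 28 + 31 + 30 + 31 + 30 + 31 + 31 + 30 + 31 + 30 + 31 + 31 + 28 + 31 + 30 + 31 + 30 + 31 + 31 + 12 = 1493.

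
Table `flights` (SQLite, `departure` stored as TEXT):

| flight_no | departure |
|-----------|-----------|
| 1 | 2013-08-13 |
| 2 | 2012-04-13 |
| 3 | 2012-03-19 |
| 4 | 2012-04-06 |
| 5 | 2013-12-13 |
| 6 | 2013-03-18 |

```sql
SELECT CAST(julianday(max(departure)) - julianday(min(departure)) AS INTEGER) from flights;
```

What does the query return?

634

MIN = 2012-03-19, MAX = 2013-12-13.
12 days remain in March 2012 after the 19th (31 − 19).
Full months from April 2012 through November 2013 contribute their day counts.
Then 13 days into December 2013.
Total: 12 + 30 + 31 + 30 + 31 + 31 + 30 + 31 + 30 + 31 + 31 + 28 + 31 + 30 + 31 + 30 + 31 + 31 + 30 + 31 + 30 + 13 = 634.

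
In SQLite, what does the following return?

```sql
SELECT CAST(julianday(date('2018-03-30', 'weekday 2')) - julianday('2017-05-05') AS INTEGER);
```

`weekday 2` advances to the next Tuesday; 2018-03-30 is a Friday, so it moves forward to 2018-04-03.
26 days remain in May 2017 after the 5th (31 − 5).
Full months from June 2017 through March 2018 contribute their day counts.
Then 3 days into April 2018.
Total: 26 + 30 + 31 + 31 + 30 + 31 + 30 + 31 + 31 + 28 + 31 + 3 = 333.

333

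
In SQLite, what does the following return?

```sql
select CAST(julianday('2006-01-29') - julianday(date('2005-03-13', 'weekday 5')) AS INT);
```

`weekday 5` advances to the next Friday; 2005-03-13 is a Sunday, so it moves forward to 2005-03-18.
13 days remain in March 2005 after the 18th (31 − 18).
Full months from April 2005 through December 2005 contribute their day counts.
Then 29 days into January 2006.
Total: 13 + 30 + 31 + 30 + 31 + 31 + 30 + 31 + 30 + 31 + 29 = 317.

317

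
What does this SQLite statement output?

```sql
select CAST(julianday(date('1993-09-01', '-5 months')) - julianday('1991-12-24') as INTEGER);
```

464

Adding -5 months to 1993-09-01 gives 1993-04-01.
7 days remain in December 1991 after the 24th (31 − 24).
Full months from January 1992 through March 1993 contribute their day counts.
Then 1 day into April 1993.
Total: 7 + 31 + 29 + 31 + 30 + 31 + 30 + 31 + 31 + 30 + 31 + 30 + 31 + 31 + 28 + 31 + 1 = 464.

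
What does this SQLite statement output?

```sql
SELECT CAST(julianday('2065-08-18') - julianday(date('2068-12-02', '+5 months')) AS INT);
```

-1353

Adding +5 months to 2068-12-02 gives 2069-05-02.
13 days remain in August 2065 after the 18th (31 − 18).
Full months from September 2065 through April 2069 contribute their day counts.
Then 2 days into May 2069.
Total: 13 + 30 + 31 + 30 + 31 + 31 + 28 + 31 + 30 + 31 + 30 + 31 + 31 + 30 + 31 + 30 + 31 + 31 + 28 + 31 + 30 + 31 + 30 + 31 + 31 + 30 + 31 + 30 + 31 + 31 + 29 + 31 + 30 + 31 + 30 + 31 + 31 + 30 + 31 + 30 + 31 + 31 + 28 + 31 + 30 + 2 = 1353.
The subtraction is earlier − later, so the result is −1353 → -1353.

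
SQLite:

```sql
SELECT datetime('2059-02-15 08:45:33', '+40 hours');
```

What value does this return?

2059-02-17 00:45:33

+40 hours from 2059-02-15 08:45:33 is 2059-02-17 00:45:33 (crosses midnight).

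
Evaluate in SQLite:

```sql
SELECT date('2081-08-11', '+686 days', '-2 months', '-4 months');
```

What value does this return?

2082-12-28

Applying '+686 days' to 2081-08-11: counting 686 days forward gives 2083-06-28.
Adding -2 months to 2083-06-28 gives 2083-04-28.
Adding -4 months to 2083-04-28 gives 2082-12-28.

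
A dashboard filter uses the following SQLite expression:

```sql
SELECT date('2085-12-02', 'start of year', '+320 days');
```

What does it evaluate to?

`start of year` rewinds 2085-12-02 to 2085-01-01.
Applying '+320 days' to 2085-01-01: counting 320 days forward gives 2085-11-17.

2085-11-17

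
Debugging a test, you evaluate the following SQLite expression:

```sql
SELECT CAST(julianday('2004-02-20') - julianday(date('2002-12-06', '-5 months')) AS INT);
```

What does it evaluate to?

Adding -5 months to 2002-12-06 gives 2002-07-06.
25 days remain in July 2002 after the 6th (31 − 6).
Full months from August 2002 through January 2004 contribute their day counts.
Then 20 days into February 2004.
Total: 25 + 31 + 30 + 31 + 30 + 31 + 31 + 28 + 31 + 30 + 31 + 30 + 31 + 31 + 30 + 31 + 30 + 31 + 31 + 20 = 594.

594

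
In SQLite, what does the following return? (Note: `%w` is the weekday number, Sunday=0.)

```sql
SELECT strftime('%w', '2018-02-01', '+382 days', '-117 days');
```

First apply '+382 days', '-117 days': 2018-02-01 → 2018-10-24.
2018-10-24 is a Wednesday; with Sunday=0 that is 3.

3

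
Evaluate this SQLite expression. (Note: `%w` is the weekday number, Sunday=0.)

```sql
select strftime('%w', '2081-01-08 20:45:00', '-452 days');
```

First apply '-452 days': 2081-01-08 20:45:00 → 2079-10-14 20:45:00.
2079-10-14 is a Saturday; with Sunday=0 that is 6.

6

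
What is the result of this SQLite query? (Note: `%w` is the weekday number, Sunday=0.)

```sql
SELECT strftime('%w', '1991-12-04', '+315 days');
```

First apply '+315 days': 1991-12-04 → 1992-10-14.
1992-10-14 is a Wednesday; with Sunday=0 that is 3.

3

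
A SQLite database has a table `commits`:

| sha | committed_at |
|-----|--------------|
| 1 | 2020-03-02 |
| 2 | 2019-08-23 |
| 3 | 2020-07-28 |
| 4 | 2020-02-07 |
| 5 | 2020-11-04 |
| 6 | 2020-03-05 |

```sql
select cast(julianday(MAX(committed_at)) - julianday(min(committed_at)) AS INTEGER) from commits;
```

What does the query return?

MIN = 2019-08-23, MAX = 2020-11-04.
8 days remain in August 2019 after the 23rd (31 − 23).
Full months from September 2019 through October 2020 contribute their day counts.
Then 4 days into November 2020.
Total: 8 + 30 + 31 + 30 + 31 + 31 + 29 + 31 + 30 + 31 + 30 + 31 + 31 + 30 + 31 + 4 = 439.

439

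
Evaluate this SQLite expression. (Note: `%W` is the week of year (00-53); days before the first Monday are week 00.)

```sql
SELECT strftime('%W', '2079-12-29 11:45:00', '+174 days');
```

25

First apply '+174 days': 2079-12-29 11:45:00 → 2080-06-20 11:45:00.
2080-06-20 is a Thursday. SQLite's %W counts Mondays since the year started; the result is 25.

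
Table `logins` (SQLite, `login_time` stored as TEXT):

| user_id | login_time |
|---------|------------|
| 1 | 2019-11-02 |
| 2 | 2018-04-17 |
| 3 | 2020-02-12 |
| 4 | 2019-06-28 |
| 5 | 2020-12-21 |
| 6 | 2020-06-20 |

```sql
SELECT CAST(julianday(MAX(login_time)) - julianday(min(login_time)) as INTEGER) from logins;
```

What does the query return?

MIN = 2018-04-17, MAX = 2020-12-21.
13 days remain in April 2018 after the 17th (30 − 17).
Full months from May 2018 through November 2020 contribute their day counts.
Then 21 days into December 2020.
Total: 13 + 31 + 30 + 31 + 31 + 30 + 31 + 30 + 31 + 31 + 28 + 31 + 30 + 31 + 30 + 31 + 31 + 30 + 31 + 30 + 31 + 31 + 29 + 31 + 30 + 31 + 30 + 31 + 31 + 30 + 31 + 30 + 21 = 979.

979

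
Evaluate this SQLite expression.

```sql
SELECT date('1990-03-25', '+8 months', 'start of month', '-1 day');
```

1990-10-31

Adding +8 months to 1990-03-25 gives 1990-11-25.
`start of month` rewinds 1990-11-25 to 1990-11-01.
Going back 1 day from 1990-11-01 reaches 1990-10-31 (last day of October, 31 days).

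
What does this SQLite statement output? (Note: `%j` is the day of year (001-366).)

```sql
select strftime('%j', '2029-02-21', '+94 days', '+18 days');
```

164

First apply '+94 days', '+18 days': 2029-02-21 → 2029-06-13.
Day-of-year for 2029-06-13: days since 2029-01-01 inclusive = 164, zero-padded to 164.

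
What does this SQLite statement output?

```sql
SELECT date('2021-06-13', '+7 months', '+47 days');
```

Adding +7 months to 2021-06-13 gives 2022-01-13.
Applying '+47 days' to 2022-01-13: counting 47 days forward gives 2022-03-01.

2022-03-01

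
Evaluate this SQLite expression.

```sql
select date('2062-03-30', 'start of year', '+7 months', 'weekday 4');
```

`start of year` rewinds 2062-03-30 to 2062-01-01.
Adding +7 months to 2062-01-01 gives 2062-08-01.
`weekday 4` advances to the next Thursday; 2062-08-01 is a Tuesday, so it moves forward to 2062-08-03.

2062-08-03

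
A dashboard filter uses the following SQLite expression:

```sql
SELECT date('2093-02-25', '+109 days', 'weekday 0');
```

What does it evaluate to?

Applying '+109 days' to 2093-02-25: counting 109 days forward gives 2093-06-14.
`weekday 0` advances to the next Sunday; 2093-06-14 is already a Sunday, so it stays at 2093-06-14.

2093-06-14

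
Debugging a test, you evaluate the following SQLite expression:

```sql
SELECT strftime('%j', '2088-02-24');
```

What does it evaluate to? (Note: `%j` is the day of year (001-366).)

055

Day-of-year for 2088-02-24: days since 2088-01-01 inclusive = 55, zero-padded to 055.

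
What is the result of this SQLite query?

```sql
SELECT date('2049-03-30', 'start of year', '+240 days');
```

2049-08-29

`start of year` rewinds 2049-03-30 to 2049-01-01.
Applying '+240 days' to 2049-01-01: counting 240 days forward gives 2049-08-29.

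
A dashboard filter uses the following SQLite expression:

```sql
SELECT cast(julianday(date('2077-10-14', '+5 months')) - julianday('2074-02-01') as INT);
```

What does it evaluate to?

Adding +5 months to 2077-10-14 gives 2078-03-14.
27 days remain in February 2074 after the 1st (28 − 1).
Full months from March 2074 through February 2078 contribute their day counts.
Then 14 days into March 2078.
Total: 27 + 31 + 30 + 31 + 30 + 31 + 31 + 30 + 31 + 30 + 31 + 31 + 28 + 31 + 30 + 31 + 30 + 31 + 31 + 30 + 31 + 30 + 31 + 31 + 29 + 31 + 30 + 31 + 30 + 31 + 31 + 30 + 31 + 30 + 31 + 31 + 28 + 31 + 30 + 31 + 30 + 31 + 31 + 30 + 31 + 30 + 31 + 31 + 28 + 14 = 1502.

1502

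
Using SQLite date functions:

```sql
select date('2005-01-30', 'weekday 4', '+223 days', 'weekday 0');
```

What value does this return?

`weekday 4` advances to the next Thursday; 2005-01-30 is a Sunday, so it moves forward to 2005-02-03.
Applying '+223 days' to 2005-02-03: counting 223 days forward gives 2005-09-14.
`weekday 0` advances to the next Sunday; 2005-09-14 is a Wednesday, so it moves forward to 2005-09-18.

2005-09-18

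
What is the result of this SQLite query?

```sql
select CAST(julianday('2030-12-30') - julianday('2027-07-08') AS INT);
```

1271

23 days remain in July 2027 after the 8th (31 − 8).
Full months from August 2027 through November 2030 contribute their day counts.
Then 30 days into December 2030.
Total: 23 + 31 + 30 + 31 + 30 + 31 + 31 + 29 + 31 + 30 + 31 + 30 + 31 + 31 + 30 + 31 + 30 + 31 + 31 + 28 + 31 + 30 + 31 + 30 + 31 + 31 + 30 + 31 + 30 + 31 + 31 + 28 + 31 + 30 + 31 + 30 + 31 + 31 + 30 + 31 + 30 + 30 = 1271.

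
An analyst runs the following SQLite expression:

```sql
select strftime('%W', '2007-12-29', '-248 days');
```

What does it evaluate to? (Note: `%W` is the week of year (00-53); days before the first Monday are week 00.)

First apply '-248 days': 2007-12-29 → 2007-04-25.
2007-04-25 is a Wednesday. SQLite's %W counts Mondays since the year started; the result is 17.

17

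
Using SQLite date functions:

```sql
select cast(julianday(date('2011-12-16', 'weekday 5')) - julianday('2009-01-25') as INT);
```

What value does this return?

1055

`weekday 5` advances to the next Friday; 2011-12-16 is already a Friday, so it stays at 2011-12-16.
6 days remain in January 2009 after the 25th (31 − 25).
Full months from February 2009 through November 2011 contribute their day counts.
Then 16 days into December 2011.
Total: 6 + 28 + 31 + 30 + 31 + 30 + 31 + 31 + 30 + 31 + 30 + 31 + 31 + 28 + 31 + 30 + 31 + 30 + 31 + 31 + 30 + 31 + 30 + 31 + 31 + 28 + 31 + 30 + 31 + 30 + 31 + 31 + 30 + 31 + 30 + 16 = 1055.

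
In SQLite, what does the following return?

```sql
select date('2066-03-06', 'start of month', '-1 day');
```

2066-02-28

`start of month` rewinds 2066-03-06 to 2066-03-01.
Going back 1 day from 2066-03-01 reaches 2066-02-28 (last day of February, 28 days).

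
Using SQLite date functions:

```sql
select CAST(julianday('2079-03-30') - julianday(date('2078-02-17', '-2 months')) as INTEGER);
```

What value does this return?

Adding -2 months to 2078-02-17 gives 2077-12-17.
14 days remain in December 2077 after the 17th (31 − 17).
Full months from January 2078 through February 2079 contribute their day counts.
Then 30 days into March 2079.
Total: 14 + 31 + 28 + 31 + 30 + 31 + 30 + 31 + 31 + 30 + 31 + 30 + 31 + 31 + 28 + 30 = 468.

468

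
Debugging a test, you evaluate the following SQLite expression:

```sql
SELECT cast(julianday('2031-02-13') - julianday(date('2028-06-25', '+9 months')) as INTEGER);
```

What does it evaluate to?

Adding +9 months to 2028-06-25 gives 2029-03-25.
6 days remain in March 2029 after the 25th (31 − 25).
Full months from April 2029 through January 2031 contribute their day counts.
Then 13 days into February 2031.
Total: 6 + 30 + 31 + 30 + 31 + 31 + 30 + 31 + 30 + 31 + 31 + 28 + 31 + 30 + 31 + 30 + 31 + 31 + 30 + 31 + 30 + 31 + 31 + 13 = 690.

690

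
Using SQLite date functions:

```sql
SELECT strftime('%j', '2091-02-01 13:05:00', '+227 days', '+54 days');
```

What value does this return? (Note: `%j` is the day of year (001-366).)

313

First apply '+227 days', '+54 days': 2091-02-01 13:05:00 → 2091-11-09 13:05:00.
Day-of-year for 2091-11-09: days since 2091-01-01 inclusive = 313, zero-padded to 313.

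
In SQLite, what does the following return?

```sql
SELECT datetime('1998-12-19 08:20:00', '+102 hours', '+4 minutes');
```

1998-12-23 14:24:00

+102 hours from 1998-12-19 08:20:00 is 1998-12-23 14:20:00 (crosses midnight).
+4 minutes from 1998-12-23 14:20:00 is 1998-12-23 14:24:00.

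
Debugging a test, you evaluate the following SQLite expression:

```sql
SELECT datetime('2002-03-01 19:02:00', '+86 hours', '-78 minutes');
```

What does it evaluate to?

+86 hours from 2002-03-01 19:02:00 is 2002-03-05 09:02:00 (crosses midnight).
78 minutes = 1h 18m; -78 minutes from 2002-03-05 09:02:00 is 2002-03-05 07:44:00.

2002-03-05 07:44:00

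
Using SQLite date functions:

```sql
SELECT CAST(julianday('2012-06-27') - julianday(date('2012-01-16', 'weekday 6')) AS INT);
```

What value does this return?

`weekday 6` advances to the next Saturday; 2012-01-16 is a Monday, so it moves forward to 2012-01-21.
10 days remain in January 2012 after the 21st (31 − 21).
February 2012: 29 days (leap year).
March 2012: 31 days.
April 2012: 30 days.
May 2012: 31 days.
Then 27 days into June 2012.
Total: 10 + 29 + 31 + 30 + 31 + 27 = 158.

158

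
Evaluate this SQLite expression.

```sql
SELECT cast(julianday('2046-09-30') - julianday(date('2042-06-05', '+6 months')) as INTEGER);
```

Adding +6 months to 2042-06-05 gives 2042-12-05.
26 days remain in December 2042 after the 5th (31 − 5).
Full months from January 2043 through August 2046 contribute their day counts.
Then 30 days into September 2046.
Total: 26 + 31 + 28 + 31 + 30 + 31 + 30 + 31 + 31 + 30 + 31 + 30 + 31 + 31 + 29 + 31 + 30 + 31 + 30 + 31 + 31 + 30 + 31 + 30 + 31 + 31 + 28 + 31 + 30 + 31 + 30 + 31 + 31 + 30 + 31 + 30 + 31 + 31 + 28 + 31 + 30 + 31 + 30 + 31 + 31 + 30 = 1395.

1395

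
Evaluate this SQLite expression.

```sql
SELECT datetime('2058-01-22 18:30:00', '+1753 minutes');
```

1753 minutes = 29h 13m; +1753 minutes from 2058-01-22 18:30:00 is 2058-01-23 23:43:00 (crosses midnight).

2058-01-23 23:43:00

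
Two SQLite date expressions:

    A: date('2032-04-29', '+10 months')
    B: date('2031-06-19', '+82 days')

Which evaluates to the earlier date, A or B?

A = 2033-03-01.
B = 2031-09-09.
B is earlier.

B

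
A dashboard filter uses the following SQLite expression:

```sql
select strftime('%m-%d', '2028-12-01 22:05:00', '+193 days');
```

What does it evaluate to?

First apply '+193 days': 2028-12-01 22:05:00 → 2029-06-12 22:05:00.
`%m-%d` extracts the month-day: 06-12.

06-12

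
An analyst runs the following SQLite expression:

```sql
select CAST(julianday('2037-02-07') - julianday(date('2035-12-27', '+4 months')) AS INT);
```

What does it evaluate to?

Adding +4 months to 2035-12-27 gives 2036-04-27.
3 days remain in April 2036 after the 27th (30 − 27).
Full months from May 2036 through January 2037 contribute their day counts.
Then 7 days into February 2037.
Total: 3 + 31 + 30 + 31 + 31 + 30 + 31 + 30 + 31 + 31 + 7 = 286.

286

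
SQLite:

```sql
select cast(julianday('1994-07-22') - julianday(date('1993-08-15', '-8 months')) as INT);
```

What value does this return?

584

Adding -8 months to 1993-08-15 gives 1992-12-15.
16 days remain in December 1992 after the 15th (31 − 15).
Full months from January 1993 through June 1994 contribute their day counts.
Then 22 days into July 1994.
Total: 16 + 31 + 28 + 31 + 30 + 31 + 30 + 31 + 31 + 30 + 31 + 30 + 31 + 31 + 28 + 31 + 30 + 31 + 30 + 22 = 584.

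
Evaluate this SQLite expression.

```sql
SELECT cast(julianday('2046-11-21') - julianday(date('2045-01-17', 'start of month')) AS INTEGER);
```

`start of month` rewinds 2045-01-17 to 2045-01-01.
30 days remain in January 2045 after the 1st (31 − 1).
Full months from February 2045 through October 2046 contribute their day counts.
Then 21 days into November 2046.
Total: 30 + 28 + 31 + 30 + 31 + 30 + 31 + 31 + 30 + 31 + 30 + 31 + 31 + 28 + 31 + 30 + 31 + 30 + 31 + 31 + 30 + 31 + 21 = 689.

689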